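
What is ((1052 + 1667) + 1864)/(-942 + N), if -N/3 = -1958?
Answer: 4583/4932 ≈ 0.92924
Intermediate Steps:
N = 5874 (N = -3*(-1958) = 5874)
((1052 + 1667) + 1864)/(-942 + N) = ((1052 + 1667) + 1864)/(-942 + 5874) = (2719 + 1864)/4932 = 4583*(1/4932) = 4583/4932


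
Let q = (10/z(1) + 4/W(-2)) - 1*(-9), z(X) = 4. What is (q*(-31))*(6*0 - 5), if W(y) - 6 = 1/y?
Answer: 41695/22 ≈ 1895.2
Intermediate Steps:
W(y) = 6 + 1/y
q = 269/22 (q = (10/4 + 4/(6 + 1/(-2))) - 1*(-9) = (10*(¼) + 4/(6 - ½)) + 9 = (5/2 + 4/(11/2)) + 9 = (5/2 + 4*(2/11)) + 9 = (5/2 + 8/11) + 9 = 71/22 + 9 = 269/22 ≈ 12.227)
(q*(-31))*(6*0 - 5) = ((269/22)*(-31))*(6*0 - 5) = -8339*(0 - 5)/22 = -8339/22*(-5) = 41695/22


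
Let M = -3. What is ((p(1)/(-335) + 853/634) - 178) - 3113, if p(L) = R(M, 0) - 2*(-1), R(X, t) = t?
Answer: -698691003/212390 ≈ -3289.7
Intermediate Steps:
p(L) = 2 (p(L) = 0 - 2*(-1) = 0 + 2 = 2)
((p(1)/(-335) + 853/634) - 178) - 3113 = ((2/(-335) + 853/634) - 178) - 3113 = ((2*(-1/335) + 853*(1/634)) - 178) - 3113 = ((-2/335 + 853/634) - 178) - 3113 = (284487/212390 - 178) - 3113 = -37520933/212390 - 3113 = -698691003/212390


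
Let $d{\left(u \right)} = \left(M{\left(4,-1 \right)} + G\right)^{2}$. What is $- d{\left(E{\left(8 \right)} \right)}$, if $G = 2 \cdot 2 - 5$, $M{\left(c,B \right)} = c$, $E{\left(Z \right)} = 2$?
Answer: $-9$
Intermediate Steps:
$G = -1$ ($G = 4 - 5 = -1$)
$d{\left(u \right)} = 9$ ($d{\left(u \right)} = \left(4 - 1\right)^{2} = 3^{2} = 9$)
$- d{\left(E{\left(8 \right)} \right)} = \left(-1\right) 9 = -9$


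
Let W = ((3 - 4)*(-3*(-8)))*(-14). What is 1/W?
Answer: 1/336 ≈ 0.0029762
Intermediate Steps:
W = 336 (W = -1*24*(-14) = -24*(-14) = 336)
1/W = 1/336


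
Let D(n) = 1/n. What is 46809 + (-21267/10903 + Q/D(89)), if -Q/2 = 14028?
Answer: -26714279292/10903 ≈ -2.4502e+6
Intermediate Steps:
Q = -28056 (Q = -2*14028 = -28056)
46809 + (-21267/10903 + Q/D(89)) = 46809 + (-21267/10903 - 28056/(1/89)) = 46809 + (-21267*1/10903 - 28056/1/89) = 46809 + (-21267/10903 - 28056*89) = 46809 + (-21267/10903 - 2496984) = 46809 - 27224637819/10903 = -26714279292/10903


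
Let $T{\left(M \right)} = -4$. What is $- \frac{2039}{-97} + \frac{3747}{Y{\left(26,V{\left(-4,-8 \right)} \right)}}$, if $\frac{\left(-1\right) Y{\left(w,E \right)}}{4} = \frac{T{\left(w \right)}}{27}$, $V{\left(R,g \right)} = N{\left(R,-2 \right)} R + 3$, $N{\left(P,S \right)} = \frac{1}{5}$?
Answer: $\frac{9846017}{1552} \approx 6344.1$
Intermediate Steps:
$N{\left(P,S \right)} = \frac{1}{5}$
$V{\left(R,g \right)} = 3 + \frac{R}{5}$ ($V{\left(R,g \right)} = \frac{R}{5} + 3 = 3 + \frac{R}{5}$)
$Y{\left(w,E \right)} = \frac{16}{27}$ ($Y{\left(w,E \right)} = - 4 \left(- \frac{4}{27}\right) = - 4 \left(\left(-4\right) \frac{1}{27}\right) = \left(-4\right) \left(- \frac{4}{27}\right) = \frac{16}{27}$)
$- \frac{2039}{-97} + \frac{3747}{Y{\left(26,V{\left(-4,-8 \right)} \right)}} = - \frac{2039}{-97} + \frac{3747}{\frac{16}{27}} = \left(-2039\right) \left(- \frac{1}{97}\right) + 3747 \cdot \frac{27}{16} = \frac{2039}{97} + \frac{101169}{16} = \frac{9846017}{1552}$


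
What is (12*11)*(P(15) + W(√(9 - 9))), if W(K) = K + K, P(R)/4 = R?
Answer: 7920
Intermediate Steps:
P(R) = 4*R
W(K) = 2*K
(12*11)*(P(15) + W(√(9 - 9))) = (12*11)*(4*15 + 2*√(9 - 9)) = 132*(60 + 2*√0) = 132*(60 + 2*0) = 132*(60 + 0) = 132*60 = 7920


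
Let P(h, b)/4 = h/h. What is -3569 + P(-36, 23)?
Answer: -3565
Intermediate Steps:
P(h, b) = 4 (P(h, b) = 4*(h/h) = 4*1 = 4)
-3569 + P(-36, 23) = -3569 + 4 = -3565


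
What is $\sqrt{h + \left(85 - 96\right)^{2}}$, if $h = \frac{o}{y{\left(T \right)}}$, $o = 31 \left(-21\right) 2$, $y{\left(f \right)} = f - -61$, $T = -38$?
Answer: $\frac{\sqrt{34063}}{23} \approx 8.0244$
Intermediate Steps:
$y{\left(f \right)} = 61 + f$ ($y{\left(f \right)} = f + 61 = 61 + f$)
$o = -1302$ ($o = \left(-651\right) 2 = -1302$)
$h = - \frac{1302}{23}$ ($h = - \frac{1302}{61 - 38} = - \frac{1302}{23} \approx -56.609$)
$\sqrt{h + \left(85 - 96\right)^{2}} = \sqrt{- \frac{1302}{23} + \left(85 - 96\right)^{2}} = \sqrt{- \frac{1302}{23} + \left(-11\right)^{2}} = \sqrt{- \frac{1302}{23} + 121} = \sqrt{\frac{1481}{23}} = \frac{\sqrt{34063}}{23}$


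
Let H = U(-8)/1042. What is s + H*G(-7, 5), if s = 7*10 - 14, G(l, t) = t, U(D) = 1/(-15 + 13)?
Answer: 116699/2084 ≈ 55.998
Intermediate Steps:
U(D) = -1/2 (U(D) = 1/(-2) = -1/2)
H = -1/2084 (H = -1/2/1042 = -1/2*1/1042 = -1/2084 ≈ -0.00047985)
s = 56 (s = 70 - 14 = 56)
s + H*G(-7, 5) = 56 - 1/2084*5 = 56 - 5/2084 = 116699/2084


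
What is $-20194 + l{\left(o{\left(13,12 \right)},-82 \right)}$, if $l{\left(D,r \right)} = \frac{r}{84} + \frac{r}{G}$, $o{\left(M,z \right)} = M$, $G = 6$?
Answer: $- \frac{282921}{14} \approx -20209.0$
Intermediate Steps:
$l{\left(D,r \right)} = \frac{5 r}{28}$ ($l{\left(D,r \right)} = \frac{r}{84} + \frac{r}{6} = \frac{5 r}{28}$)
$-20194 + l{\left(o{\left(13,12 \right)},-82 \right)} = -20194 + \frac{5}{28} \left(-82\right) = -20194 - \frac{205}{14} = - \frac{282921}{14}$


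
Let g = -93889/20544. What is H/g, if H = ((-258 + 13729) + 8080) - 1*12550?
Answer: -184916544/93889 ≈ -1969.5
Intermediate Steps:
g = -93889/20544 (g = -93889*1/20544 = -93889/20544 ≈ -4.5701)
H = 9001 (H = (13471 + 8080) - 12550 = 21551 - 12550 = 9001)
H/g = 9001/(-93889/20544) = 9001*(-20544/93889) = -184916544/93889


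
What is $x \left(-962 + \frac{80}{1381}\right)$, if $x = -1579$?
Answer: $\frac{2097609918}{1381} \approx 1.5189 \cdot 10^{6}$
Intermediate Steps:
$x \left(-962 + \frac{80}{1381}\right) = - 1579 \left(-962 + \frac{80}{1381}\right) = \left(-1579\right) \left(- \frac{1328442}{1381}\right) = \frac{2097609918}{1381}$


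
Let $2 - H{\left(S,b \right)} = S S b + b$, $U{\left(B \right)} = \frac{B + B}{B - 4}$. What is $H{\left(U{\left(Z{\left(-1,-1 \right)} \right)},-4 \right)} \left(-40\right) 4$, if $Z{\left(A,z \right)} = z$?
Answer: $- \frac{5312}{5} \approx -1062.4$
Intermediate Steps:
$U{\left(B \right)} = \frac{2 B}{-4 + B}$
$H{\left(S,b \right)} = 2 - b - b S^{2}$ ($H{\left(S,b \right)} = 2 - \left(S S b + b\right) = 2 - \left(S^{2} b + b\right) = 2 - \left(b S^{2} + b\right) = 2 - \left(b + b S^{2}\right) = 2 - b - b S^{2}$)
$H{\left(U{\left(Z{\left(-1,-1 \right)} \right)},-4 \right)} \left(-40\right) 4 = \left(2 - -4 - - 4 \left(2 \left(-1\right) \frac{1}{-4 - 1}\right)^{2}\right) \left(-40\right) 4 = \left(2 + 4 - - 4 \left(2 \left(-1\right) \frac{1}{-5}\right)^{2}\right) \left(-40\right) 4 = \left(2 + 4 - - 4 \left(2 \left(-1\right) \left(- \frac{1}{5}\right)\right)^{2}\right) \left(-40\right) 4 = \left(2 + 4 - - 4 \left(\frac{2}{5}\right)^{2}\right) \left(-40\right) 4 = \left(2 + 4 - \left(-4\right) \frac{4}{25}\right) \left(-40\right) 4 = \left(2 + 4 + \frac{16}{25}\right) \left(-40\right) 4 = \frac{166}{25} \left(-40\right) 4 = \left(- \frac{1328}{5}\right) 4 = - \frac{5312}{5}$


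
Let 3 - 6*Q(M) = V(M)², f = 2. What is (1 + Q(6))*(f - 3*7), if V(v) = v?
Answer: 171/2 ≈ 85.500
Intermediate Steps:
Q(M) = ½ - M²/6
(1 + Q(6))*(f - 3*7) = (1 + (½ - ⅙*6²))*(2 - 3*7) = (1 + (½ - ⅙*36))*(2 - 21) = (1 + (½ - 6))*(-19) = (1 - 11/2)*(-19) = -9/2*(-19) = 171/2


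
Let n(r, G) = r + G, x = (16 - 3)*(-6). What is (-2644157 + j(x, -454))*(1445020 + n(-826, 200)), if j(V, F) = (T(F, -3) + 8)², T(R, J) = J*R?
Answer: -1108221407258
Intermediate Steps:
x = -78 (x = 13*(-6) = -78)
n(r, G) = G + r
j(V, F) = (8 - 3*F)² (j(V, F) = (-3*F + 8)² = (8 - 3*F)²)
(-2644157 + j(x, -454))*(1445020 + n(-826, 200)) = (-2644157 + (-8 + 3*(-454))²)*(1445020 + (200 - 826)) = (-2644157 + (-8 - 1362)²)*(1445020 - 626) = (-2644157 + (-1370)²)*1444394 = (-2644157 + 1876900)*1444394 = -767257*1444394 = -1108221407258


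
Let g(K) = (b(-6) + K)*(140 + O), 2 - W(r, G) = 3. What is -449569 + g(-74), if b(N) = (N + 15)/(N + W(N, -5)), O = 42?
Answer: -463271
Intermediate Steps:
W(r, G) = -1 (W(r, G) = 2 - 1*3 = 2 - 3 = -1)
b(N) = (15 + N)/(-1 + N) (b(N) = (N + 15)/(N - 1) = (15 + N)/(-1 + N))
g(K) = -234 + 182*K (g(K) = ((15 - 6)/(-1 - 6) + K)*(140 + 42) = (9/(-7) + K)*182 = (-⅐*9 + K)*182 = (-9/7 + K)*182 = -234 + 182*K)
-449569 + g(-74) = -449569 + (-234 + 182*(-74)) = -449569 + (-234 - 13468) = -449569 - 13702 = -463271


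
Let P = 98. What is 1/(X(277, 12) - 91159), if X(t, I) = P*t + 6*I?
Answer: -1/63941 ≈ -1.5639e-5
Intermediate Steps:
X(t, I) = 6*I + 98*t (X(t, I) = 98*t + 6*I = 6*I + 98*t)
1/(X(277, 12) - 91159) = 1/((6*12 + 98*277) - 91159) = 1/((72 + 27146) - 91159) = 1/(27218 - 91159) = 1/(-63941) = -1/63941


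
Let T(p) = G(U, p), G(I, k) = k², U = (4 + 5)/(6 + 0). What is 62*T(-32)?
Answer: 63488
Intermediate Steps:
U = 3/2 (U = 9/6 = 9*(⅙) = 3/2 ≈ 1.5000)
T(p) = p²
62*T(-32) = 62*(-32)² = 62*1024 = 63488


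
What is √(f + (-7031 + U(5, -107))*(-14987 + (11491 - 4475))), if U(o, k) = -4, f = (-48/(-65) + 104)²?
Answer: √236967385489/65 ≈ 7489.1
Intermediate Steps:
f = 46348864/4225 (f = (-48*(-1/65) + 104)² = (48/65 + 104)² = (6808/65)² = 46348864/4225 ≈ 10970.)
√(f + (-7031 + U(5, -107))*(-14987 + (11491 - 4475))) = √(46348864/4225 + (-7031 - 4)*(-14987 + (11491 - 4475))) = √(46348864/4225 - 7035*(-14987 + 7016)) = √(46348864/4225 - 7035*(-7971)) = √(46348864/4225 + 56075985) = √(236967385489/4225) = √236967385489/65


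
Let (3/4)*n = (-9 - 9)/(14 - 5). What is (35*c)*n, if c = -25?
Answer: 7000/3 ≈ 2333.3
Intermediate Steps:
n = -8/3 (n = 4*((-9 - 9)/(14 - 5))/3 = 4*(-18/9)/3 = 4*(-18*⅑)/3 = (4/3)*(-2) = -8/3 ≈ -2.6667)
(35*c)*n = (35*(-25))*(-8/3) = -875*(-8/3) = 7000/3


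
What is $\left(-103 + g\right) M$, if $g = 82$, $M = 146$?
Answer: $-3066$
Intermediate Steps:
$\left(-103 + g\right) M = \left(-103 + 82\right) 146 = \left(-21\right) 146 = -3066$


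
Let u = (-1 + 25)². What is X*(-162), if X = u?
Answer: -93312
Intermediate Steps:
u = 576 (u = 24² = 576)
X = 576
X*(-162) = 576*(-162) = -93312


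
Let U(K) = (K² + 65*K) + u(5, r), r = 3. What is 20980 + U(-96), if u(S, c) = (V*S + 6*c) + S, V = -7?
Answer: 23944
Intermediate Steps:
u(S, c) = -6*S + 6*c (u(S, c) = (-7*S + 6*c) + S = -6*S + 6*c)
U(K) = -12 + K² + 65*K (U(K) = (K² + 65*K) + (-6*5 + 6*3) = (K² + 65*K) + (-30 + 18) = (K² + 65*K) - 12 = -12 + K² + 65*K)
20980 + U(-96) = 20980 + (-12 + (-96)² + 65*(-96)) = 20980 + (-12 + 9216 - 6240) = 20980 + 2964 = 23944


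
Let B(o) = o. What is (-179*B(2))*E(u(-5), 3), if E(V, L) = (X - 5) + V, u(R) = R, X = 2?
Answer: 2864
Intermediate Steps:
E(V, L) = -3 + V (E(V, L) = (2 - 5) + V = -3 + V)
(-179*B(2))*E(u(-5), 3) = (-179*2)*(-3 - 5) = -358*(-8) = 2864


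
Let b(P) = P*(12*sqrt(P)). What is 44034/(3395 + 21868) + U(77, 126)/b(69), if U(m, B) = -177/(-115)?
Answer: 14678/8421 + 59*sqrt(69)/2190060 ≈ 1.7432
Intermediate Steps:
b(P) = 12*P**(3/2)
U(m, B) = 177/115 (U(m, B) = -177*(-1/115) = 177/115)
44034/(3395 + 21868) + U(77, 126)/b(69) = 44034/(3395 + 21868) + 177/(115*((12*69**(3/2)))) = 44034/25263 + 177/(115*((12*(69*sqrt(69))))) = 44034*(1/25263) + 177/(115*((828*sqrt(69)))) = 14678/8421 + 177*(sqrt(69)/57132)/115 = 14678/8421 + 59*sqrt(69)/2190060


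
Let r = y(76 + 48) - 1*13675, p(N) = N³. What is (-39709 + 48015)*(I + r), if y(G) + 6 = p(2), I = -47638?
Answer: -509249166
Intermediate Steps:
y(G) = 2 (y(G) = -6 + 2³ = -6 + 8 = 2)
r = -13673 (r = 2 - 1*13675 = 2 - 13675 = -13673)
(-39709 + 48015)*(I + r) = (-39709 + 48015)*(-47638 - 13673) = 8306*(-61311) = -509249166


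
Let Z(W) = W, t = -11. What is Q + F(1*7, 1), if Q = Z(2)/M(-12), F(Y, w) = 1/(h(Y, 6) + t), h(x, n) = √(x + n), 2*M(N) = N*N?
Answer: -2/27 - √13/108 ≈ -0.10746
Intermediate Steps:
M(N) = N²/2 (M(N) = (N*N)/2 = N²/2)
h(x, n) = √(n + x)
F(Y, w) = 1/(-11 + √(6 + Y)) (F(Y, w) = 1/(√(6 + Y) - 11) = 1/(-11 + √(6 + Y)))
Q = 1/36 (Q = 2/(((½)*(-12)²)) = 2/(((½)*144)) = 2/72 = 2*(1/72) = 1/36 ≈ 0.027778)
Q + F(1*7, 1) = 1/36 + 1/(-11 + √(6 + 1*7)) = 1/36 + 1/(-11 + √(6 + 7)) = 1/36 + 1/(-11 + √13)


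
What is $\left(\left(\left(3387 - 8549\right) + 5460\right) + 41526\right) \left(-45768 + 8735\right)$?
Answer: $-1548868192$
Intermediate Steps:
$\left(\left(\left(3387 - 8549\right) + 5460\right) + 41526\right) \left(-45768 + 8735\right) = \left(\left(-5162 + 5460\right) + 41526\right) \left(-37033\right) = \left(298 + 41526\right) \left(-37033\right) = 41824 \left(-37033\right) = -1548868192$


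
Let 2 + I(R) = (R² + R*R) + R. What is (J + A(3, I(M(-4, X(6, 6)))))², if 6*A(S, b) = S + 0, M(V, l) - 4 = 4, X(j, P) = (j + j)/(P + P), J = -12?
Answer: 529/4 ≈ 132.25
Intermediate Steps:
X(j, P) = j/P (X(j, P) = (2*j)/((2*P)) = (2*j)*(1/(2*P)) = j/P)
M(V, l) = 8 (M(V, l) = 4 + 4 = 8)
I(R) = -2 + R + 2*R² (I(R) = -2 + ((R² + R*R) + R) = -2 + ((R² + R²) + R) = -2 + (2*R² + R) = -2 + (R + 2*R²) = -2 + R + 2*R²)
A(S, b) = S/6 (A(S, b) = (S + 0)/6 = S/6)
(J + A(3, I(M(-4, X(6, 6)))))² = (-12 + (⅙)*3)² = (-12 + ½)² = (-23/2)² = 529/4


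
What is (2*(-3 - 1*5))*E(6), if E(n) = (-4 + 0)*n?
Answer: 384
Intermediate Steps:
E(n) = -4*n
(2*(-3 - 1*5))*E(6) = (2*(-3 - 1*5))*(-4*6) = (2*(-3 - 5))*(-24) = (2*(-8))*(-24) = -16*(-24) = 384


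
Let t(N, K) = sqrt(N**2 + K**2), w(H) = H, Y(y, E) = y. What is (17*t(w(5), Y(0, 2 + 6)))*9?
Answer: 765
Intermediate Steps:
t(N, K) = sqrt(K**2 + N**2)
(17*t(w(5), Y(0, 2 + 6)))*9 = (17*sqrt(0**2 + 5**2))*9 = (17*sqrt(0 + 25))*9 = (17*sqrt(25))*9 = (17*5)*9 = 85*9 = 765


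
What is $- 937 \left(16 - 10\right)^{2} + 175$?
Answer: $-33557$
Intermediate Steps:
$- 937 \left(16 - 10\right)^{2} + 175 = - 937 \cdot 6^{2} + 175 = \left(-937\right) 36 + 175 = -33732 + 175 = -33557$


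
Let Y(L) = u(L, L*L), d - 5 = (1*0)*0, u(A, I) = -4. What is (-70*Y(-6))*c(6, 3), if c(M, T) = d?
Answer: 1400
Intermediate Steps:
d = 5 (d = 5 + (1*0)*0 = 5 + 0*0 = 5 + 0 = 5)
c(M, T) = 5
Y(L) = -4
(-70*Y(-6))*c(6, 3) = -70*(-4)*5 = 280*5 = 1400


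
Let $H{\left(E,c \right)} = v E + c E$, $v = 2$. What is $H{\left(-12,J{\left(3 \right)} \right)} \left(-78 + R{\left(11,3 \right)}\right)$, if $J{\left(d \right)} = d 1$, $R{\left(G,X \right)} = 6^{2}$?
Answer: $2520$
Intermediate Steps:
$R{\left(G,X \right)} = 36$
$J{\left(d \right)} = d$
$H{\left(E,c \right)} = 2 E + E c$ ($H{\left(E,c \right)} = 2 E + c E = 2 E + E c$)
$H{\left(-12,J{\left(3 \right)} \right)} \left(-78 + R{\left(11,3 \right)}\right) = - 12 \left(2 + 3\right) \left(-78 + 36\right) = \left(-12\right) 5 \left(-42\right) = \left(-60\right) \left(-42\right) = 2520$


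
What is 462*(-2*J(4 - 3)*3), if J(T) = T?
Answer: -2772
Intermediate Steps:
462*(-2*J(4 - 3)*3) = 462*(-2*(4 - 3)*3) = 462*(-2*1*3) = 462*(-2*3) = 462*(-6) = -2772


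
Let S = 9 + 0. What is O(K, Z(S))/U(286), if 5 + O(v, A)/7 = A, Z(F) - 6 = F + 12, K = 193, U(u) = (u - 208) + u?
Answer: 11/26 ≈ 0.42308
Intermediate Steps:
S = 9
U(u) = -208 + 2*u (U(u) = (-208 + u) + u = -208 + 2*u)
Z(F) = 18 + F (Z(F) = 6 + (F + 12) = 6 + (12 + F) = 18 + F)
O(v, A) = -35 + 7*A
O(K, Z(S))/U(286) = (-35 + 7*(18 + 9))/(-208 + 2*286) = (-35 + 7*27)/(-208 + 572) = (-35 + 189)/364 = 154*(1/364) = 11/26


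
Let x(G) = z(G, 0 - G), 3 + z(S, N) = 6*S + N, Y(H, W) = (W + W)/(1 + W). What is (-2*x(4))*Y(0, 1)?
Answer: -34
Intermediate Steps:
Y(H, W) = 2*W/(1 + W) (Y(H, W) = (2*W)/(1 + W) = 2*W/(1 + W))
z(S, N) = -3 + N + 6*S (z(S, N) = -3 + (6*S + N) = -3 + (N + 6*S) = -3 + N + 6*S)
x(G) = -3 + 5*G (x(G) = -3 + (0 - G) + 6*G = -3 - G + 6*G = -3 + 5*G)
(-2*x(4))*Y(0, 1) = (-2*(-3 + 5*4))*(2*1/(1 + 1)) = (-2*(-3 + 20))*(2*1/2) = (-2*17)*(2*1*(1/2)) = -34*1 = -34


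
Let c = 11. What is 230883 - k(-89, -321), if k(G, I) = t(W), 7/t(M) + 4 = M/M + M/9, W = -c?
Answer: 8773617/38 ≈ 2.3088e+5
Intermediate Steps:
W = -11 (W = -1*11 = -11)
t(M) = 7/(-3 + M/9) (t(M) = 7/(-4 + (M/M + M/9)) = 7/(-4 + (1 + M*(1/9))) = 7/(-4 + (1 + M/9)) = 7/(-3 + M/9))
k(G, I) = -63/38 (k(G, I) = 63/(-27 - 11) = 63/(-38) = 63*(-1/38) = -63/38)
230883 - k(-89, -321) = 230883 - 1*(-63/38) = 230883 + 63/38 = 8773617/38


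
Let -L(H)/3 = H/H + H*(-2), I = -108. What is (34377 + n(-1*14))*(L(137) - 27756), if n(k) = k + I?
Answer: -922726935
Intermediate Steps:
n(k) = -108 + k (n(k) = k - 108 = -108 + k)
L(H) = -3 + 6*H (L(H) = -3*(H/H + H*(-2)) = -3*(1 - 2*H) = -3 + 6*H)
(34377 + n(-1*14))*(L(137) - 27756) = (34377 + (-108 - 1*14))*((-3 + 6*137) - 27756) = (34377 + (-108 - 14))*((-3 + 822) - 27756) = (34377 - 122)*(819 - 27756) = 34255*(-26937) = -922726935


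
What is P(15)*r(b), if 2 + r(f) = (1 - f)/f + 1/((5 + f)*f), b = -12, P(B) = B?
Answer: -645/14 ≈ -46.071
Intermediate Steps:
r(f) = -2 + 1/(f*(5 + f)) + (1 - f)/f (r(f) = -2 + ((1 - f)/f + 1/((5 + f)*f)) = -2 + ((1 - f)/f + 1/(f*(5 + f))) = -2 + (1/(f*(5 + f)) + (1 - f)/f) = -2 + 1/(f*(5 + f)) + (1 - f)/f)
P(15)*r(b) = 15*((6 - 14*(-12) - 3*(-12)²)/((-12)*(5 - 12))) = 15*(-1/12*(6 + 168 - 3*144)/(-7)) = 15*(-1/12*(-⅐)*(6 + 168 - 432)) = 15*(-1/12*(-⅐)*(-258)) = 15*(-43/14) = -645/14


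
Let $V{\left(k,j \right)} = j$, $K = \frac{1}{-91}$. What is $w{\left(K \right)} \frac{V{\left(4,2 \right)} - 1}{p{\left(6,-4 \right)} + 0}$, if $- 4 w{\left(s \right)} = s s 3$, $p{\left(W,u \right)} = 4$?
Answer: $- \frac{3}{132496} \approx -2.2642 \cdot 10^{-5}$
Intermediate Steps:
$K = - \frac{1}{91} \approx -0.010989$
$w{\left(s \right)} = - \frac{3 s^{2}}{4}$ ($w{\left(s \right)} = - \frac{s s 3}{4} = - \frac{s^{2} \cdot 3}{4} = - \frac{3 s^{2}}{4}$)
$w{\left(K \right)} \frac{V{\left(4,2 \right)} - 1}{p{\left(6,-4 \right)} + 0} = - \frac{3 \left(- \frac{1}{91}\right)^{2}}{4} \frac{2 - 1}{4 + 0} = \left(- \frac{3}{4}\right) \frac{1}{8281} \cdot 1 \cdot \frac{1}{4} = - \frac{3 \cdot 1 \cdot \frac{1}{4}}{33124} = \left(- \frac{3}{33124}\right) \frac{1}{4} = - \frac{3}{132496}$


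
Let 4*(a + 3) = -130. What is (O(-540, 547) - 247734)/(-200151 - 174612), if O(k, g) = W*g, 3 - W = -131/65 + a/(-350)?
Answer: 2229919201/3410343300 ≈ 0.65387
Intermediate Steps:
a = -71/2 (a = -3 + (¼)*(-130) = -3 - 65/2 = -71/2 ≈ -35.500)
W = 44717/9100 (W = 3 - (-131/65 - 71/2/(-350)) = 3 - (-131*1/65 - 71/2*(-1/350)) = 3 - (-131/65 + 71/700) = 3 - 1*(-17417/9100) = 3 + 17417/9100 = 44717/9100 ≈ 4.9140)
O(k, g) = 44717*g/9100
(O(-540, 547) - 247734)/(-200151 - 174612) = ((44717/9100)*547 - 247734)/(-200151 - 174612) = (24460199/9100 - 247734)/(-374763) = -2229919201/9100*(-1/374763) = 2229919201/3410343300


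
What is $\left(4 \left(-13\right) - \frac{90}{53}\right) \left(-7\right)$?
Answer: $\frac{19922}{53} \approx 375.89$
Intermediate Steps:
$\left(4 \left(-13\right) - \frac{90}{53}\right) \left(-7\right) = \left(-52 - \frac{90}{53}\right) \left(-7\right) = \left(- \frac{2846}{53}\right) \left(-7\right) = \frac{19922}{53}$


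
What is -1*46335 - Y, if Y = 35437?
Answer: -81772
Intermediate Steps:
-1*46335 - Y = -1*46335 - 1*35437 = -46335 - 35437 = -81772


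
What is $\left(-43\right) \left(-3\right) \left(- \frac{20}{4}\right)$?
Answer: $-645$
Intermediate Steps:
$\left(-43\right) \left(-3\right) \left(- \frac{20}{4}\right) = 129 \left(\left(-20\right) \frac{1}{4}\right) = 129 \left(-5\right) = -645$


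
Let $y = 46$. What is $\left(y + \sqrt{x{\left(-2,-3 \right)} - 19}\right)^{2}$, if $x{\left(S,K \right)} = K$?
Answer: $\left(46 + i \sqrt{22}\right)^{2} \approx 2094.0 + 431.52 i$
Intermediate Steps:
$\left(y + \sqrt{x{\left(-2,-3 \right)} - 19}\right)^{2} = \left(46 + \sqrt{-3 - 19}\right)^{2} = \left(46 + \sqrt{-22}\right)^{2} = \left(46 + i \sqrt{22}\right)^{2}$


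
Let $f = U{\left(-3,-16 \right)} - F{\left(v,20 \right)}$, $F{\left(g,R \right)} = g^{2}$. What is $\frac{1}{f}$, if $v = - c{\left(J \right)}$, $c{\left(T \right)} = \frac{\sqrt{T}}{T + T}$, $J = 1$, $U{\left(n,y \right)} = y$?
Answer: $- \frac{4}{65} \approx -0.061538$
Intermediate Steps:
$c{\left(T \right)} = \frac{1}{2 \sqrt{T}}$ ($c{\left(T \right)} = \frac{\sqrt{T}}{2 T} = \frac{1}{2 T} \sqrt{T} = \frac{1}{2 \sqrt{T}}$)
$v = - \frac{1}{2}$ ($v = - \frac{1}{2 \cdot 1} = - \frac{1}{2} \approx -0.5$)
$f = - \frac{65}{4}$ ($f = -16 - \left(- \frac{1}{2}\right)^{2} = -16 - \frac{1}{4} = - \frac{65}{4} \approx -16.25$)
$\frac{1}{f} = \frac{1}{- \frac{65}{4}} = - \frac{4}{65}$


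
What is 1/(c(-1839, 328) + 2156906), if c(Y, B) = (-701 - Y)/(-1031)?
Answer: 1031/2223768948 ≈ 4.6363e-7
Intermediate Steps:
c(Y, B) = 701/1031 + Y/1031 (c(Y, B) = (-701 - Y)*(-1/1031) = 701/1031 + Y/1031)
1/(c(-1839, 328) + 2156906) = 1/((701/1031 + (1/1031)*(-1839)) + 2156906) = 1/((701/1031 - 1839/1031) + 2156906) = 1/(-1138/1031 + 2156906) = 1/(2223768948/1031) = 1031/2223768948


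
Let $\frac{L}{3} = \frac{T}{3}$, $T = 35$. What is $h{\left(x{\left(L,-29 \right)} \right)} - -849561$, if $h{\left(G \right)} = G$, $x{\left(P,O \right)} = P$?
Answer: $849596$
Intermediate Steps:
$L = 35$ ($L = 3 \cdot \frac{35}{3} = 35$)
$h{\left(x{\left(L,-29 \right)} \right)} - -849561 = 35 - -849561 = 35 + 849561 = 849596$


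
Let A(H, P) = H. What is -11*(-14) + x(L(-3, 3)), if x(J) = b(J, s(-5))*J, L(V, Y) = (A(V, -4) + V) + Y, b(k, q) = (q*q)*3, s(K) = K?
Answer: -71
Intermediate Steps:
b(k, q) = 3*q² (b(k, q) = q²*3 = 3*q²)
L(V, Y) = Y + 2*V (L(V, Y) = (V + V) + Y = 2*V + Y = Y + 2*V)
x(J) = 75*J (x(J) = (3*(-5)²)*J = (3*25)*J = 75*J)
-11*(-14) + x(L(-3, 3)) = -11*(-14) + 75*(3 + 2*(-3)) = 154 + 75*(3 - 6) = 154 + 75*(-3) = 154 - 225 = -71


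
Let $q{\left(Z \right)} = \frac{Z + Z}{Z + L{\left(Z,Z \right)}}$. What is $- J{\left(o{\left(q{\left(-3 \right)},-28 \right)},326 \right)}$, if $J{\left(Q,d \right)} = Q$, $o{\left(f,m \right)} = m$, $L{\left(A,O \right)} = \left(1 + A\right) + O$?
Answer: $28$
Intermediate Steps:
$L{\left(A,O \right)} = 1 + A + O$
$q{\left(Z \right)} = \frac{2 Z}{1 + 3 Z}$ ($q{\left(Z \right)} = \frac{Z + Z}{Z + \left(1 + Z + Z\right)} = \frac{2 Z}{Z + \left(1 + 2 Z\right)} = \frac{2 Z}{1 + 3 Z}$)
$- J{\left(o{\left(q{\left(-3 \right)},-28 \right)},326 \right)} = \left(-1\right) \left(-28\right) = 28$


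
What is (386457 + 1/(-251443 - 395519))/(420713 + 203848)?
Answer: 35717570519/57723890526 ≈ 0.61877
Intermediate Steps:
(386457 + 1/(-251443 - 395519))/(420713 + 203848) = (386457 + 1/(-646962))/624561 = (386457 - 1/646962)*(1/624561) = (250022993633/646962)*(1/624561) = 35717570519/57723890526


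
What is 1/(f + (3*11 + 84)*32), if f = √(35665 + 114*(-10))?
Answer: 3744/13983011 - 5*√1381/13983011 ≈ 0.00025447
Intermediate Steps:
f = 5*√1381 (f = √(35665 - 1140) = √34525 = 5*√1381 ≈ 185.81)
1/(f + (3*11 + 84)*32) = 1/(5*√1381 + (3*11 + 84)*32) = 1/(5*√1381 + (33 + 84)*32) = 1/(5*√1381 + 117*32) = 1/(5*√1381 + 3744) = 1/(3744 + 5*√1381)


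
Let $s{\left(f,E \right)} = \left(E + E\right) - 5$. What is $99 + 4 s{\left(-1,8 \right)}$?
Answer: $143$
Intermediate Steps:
$s{\left(f,E \right)} = -5 + 2 E$ ($s{\left(f,E \right)} = 2 E - 5 = -5 + 2 E$)
$99 + 4 s{\left(-1,8 \right)} = 99 + 4 \left(-5 + 2 \cdot 8\right) = 99 + 4 \left(-5 + 16\right) = 99 + 4 \cdot 11 = 99 + 44 = 143$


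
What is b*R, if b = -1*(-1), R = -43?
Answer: -43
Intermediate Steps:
b = 1
b*R = 1*(-43) = -43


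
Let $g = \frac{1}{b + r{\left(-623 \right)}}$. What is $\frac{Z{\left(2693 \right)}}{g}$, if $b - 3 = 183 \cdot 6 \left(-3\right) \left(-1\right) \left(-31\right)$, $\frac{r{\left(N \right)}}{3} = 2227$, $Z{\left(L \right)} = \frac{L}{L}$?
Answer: $-95430$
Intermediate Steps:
$Z{\left(L \right)} = 1$
$r{\left(N \right)} = 6681$ ($r{\left(N \right)} = 3 \cdot 2227 = 6681$)
$b = -102111$ ($b = 3 + 183 \cdot 6 \left(-3\right) \left(-1\right) \left(-31\right) = 3 + 183 \left(\left(-18\right) \left(-1\right)\right) \left(-31\right) = 3 + 183 \cdot 18 \left(-31\right) = 3 + 3294 \left(-31\right) = 3 - 102114 = -102111$)
$g = - \frac{1}{95430}$ ($g = \frac{1}{-102111 + 6681} = \frac{1}{-95430} = - \frac{1}{95430} \approx -1.0479 \cdot 10^{-5}$)
$\frac{Z{\left(2693 \right)}}{g} = 1 \frac{1}{- \frac{1}{95430}} = 1 \left(-95430\right) = -95430$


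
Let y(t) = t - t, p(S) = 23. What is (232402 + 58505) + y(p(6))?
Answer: 290907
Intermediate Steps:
y(t) = 0
(232402 + 58505) + y(p(6)) = (232402 + 58505) + 0 = 290907 + 0 = 290907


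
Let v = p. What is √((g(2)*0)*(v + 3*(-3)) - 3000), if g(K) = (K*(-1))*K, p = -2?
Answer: 10*I*√30 ≈ 54.772*I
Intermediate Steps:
g(K) = -K² (g(K) = (-K)*K = -K²)
v = -2
√((g(2)*0)*(v + 3*(-3)) - 3000) = √((-1*2²*0)*(-2 + 3*(-3)) - 3000) = √((-1*4*0)*(-2 - 9) - 3000) = √(-4*0*(-11) - 3000) = √(0*(-11) - 3000) = √(0 - 3000) = √(-3000) = 10*I*√30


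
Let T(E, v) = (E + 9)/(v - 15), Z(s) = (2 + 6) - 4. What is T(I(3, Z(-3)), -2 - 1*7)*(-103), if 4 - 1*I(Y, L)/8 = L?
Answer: 309/8 ≈ 38.625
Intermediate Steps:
Z(s) = 4 (Z(s) = 8 - 4 = 4)
I(Y, L) = 32 - 8*L
T(E, v) = (9 + E)/(-15 + v)
T(I(3, Z(-3)), -2 - 1*7)*(-103) = ((9 + (32 - 8*4))/(-15 + (-2 - 1*7)))*(-103) = ((9 + (32 - 32))/(-15 + (-2 - 7)))*(-103) = ((9 + 0)/(-15 - 9))*(-103) = (9/(-24))*(-103) = -1/24*9*(-103) = -3/8*(-103) = 309/8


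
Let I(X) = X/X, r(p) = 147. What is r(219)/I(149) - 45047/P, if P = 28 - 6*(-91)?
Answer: 39331/574 ≈ 68.521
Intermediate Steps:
P = 574 (P = 28 + 546 = 574)
I(X) = 1
r(219)/I(149) - 45047/P = 147/1 - 45047/574 = 147*1 - 45047*1/574 = 147 - 45047/574 = 39331/574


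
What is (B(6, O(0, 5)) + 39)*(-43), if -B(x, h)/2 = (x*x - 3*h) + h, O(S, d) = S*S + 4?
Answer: 731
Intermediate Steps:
O(S, d) = 4 + S² (O(S, d) = S² + 4 = 4 + S²)
B(x, h) = -2*x² + 4*h (B(x, h) = -2*((x*x - 3*h) + h) = -2*((x² - 3*h) + h) = -2*(x² - 2*h) = -2*x² + 4*h)
(B(6, O(0, 5)) + 39)*(-43) = ((-2*6² + 4*(4 + 0²)) + 39)*(-43) = ((-2*36 + 4*(4 + 0)) + 39)*(-43) = ((-72 + 4*4) + 39)*(-43) = ((-72 + 16) + 39)*(-43) = (-56 + 39)*(-43) = -17*(-43) = 731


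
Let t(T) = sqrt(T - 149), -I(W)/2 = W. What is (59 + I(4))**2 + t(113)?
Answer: 2601 + 6*I ≈ 2601.0 + 6.0*I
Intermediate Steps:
I(W) = -2*W
t(T) = sqrt(-149 + T)
(59 + I(4))**2 + t(113) = (59 - 2*4)**2 + sqrt(-149 + 113) = (59 - 8)**2 + sqrt(-36) = 51**2 + 6*I = 2601 + 6*I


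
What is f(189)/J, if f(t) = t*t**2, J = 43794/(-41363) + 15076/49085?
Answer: -13707120725572995/1526039902 ≈ -8.9821e+6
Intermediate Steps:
J = -1526039902/2030302855 (J = 43794*(-1/41363) + 15076*(1/49085) = -43794/41363 + 15076/49085 = -1526039902/2030302855 ≈ -0.75163)
f(t) = t**3
f(189)/J = 189**3/(-1526039902/2030302855) = 6751269*(-2030302855/1526039902) = -13707120725572995/1526039902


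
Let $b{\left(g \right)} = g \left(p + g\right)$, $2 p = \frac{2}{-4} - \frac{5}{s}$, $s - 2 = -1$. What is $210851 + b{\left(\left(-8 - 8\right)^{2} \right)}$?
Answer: $275683$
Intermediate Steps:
$s = 1$ ($s = 2 - 1 = 1$)
$p = - \frac{11}{4}$ ($p = \frac{\frac{2}{-4} - \frac{5}{1}}{2} = \frac{2 \left(- \frac{1}{4}\right) - 5}{2} = \frac{- \frac{1}{2} - 5}{2} = \frac{1}{2} \left(- \frac{11}{2}\right) = - \frac{11}{4} \approx -2.75$)
$b{\left(g \right)} = g \left(- \frac{11}{4} + g\right)$
$210851 + b{\left(\left(-8 - 8\right)^{2} \right)} = 210851 + \frac{\left(-8 - 8\right)^{2} \left(-11 + 4 \left(-8 - 8\right)^{2}\right)}{4} = 210851 + \frac{\left(-16\right)^{2} \left(-11 + 4 \left(-16\right)^{2}\right)}{4} = 210851 + \frac{1}{4} \cdot 256 \left(-11 + 4 \cdot 256\right) = 210851 + \frac{1}{4} \cdot 256 \left(-11 + 1024\right) = 210851 + \frac{1}{4} \cdot 256 \cdot 1013 = 210851 + 64832 = 275683$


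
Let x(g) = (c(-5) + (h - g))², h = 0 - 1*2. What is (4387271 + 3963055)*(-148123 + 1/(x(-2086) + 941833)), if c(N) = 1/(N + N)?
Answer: -653623335140488493058/528447221 ≈ -1.2369e+12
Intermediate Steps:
c(N) = 1/(2*N)
h = -2 (h = 0 - 2 = -2)
x(g) = (-21/10 - g)² (x(g) = ((½)/(-5) + (-2 - g))² = ((½)*(-⅕) + (-2 - g))² = (-⅒ + (-2 - g))² = (-21/10 - g)²)
(4387271 + 3963055)*(-148123 + 1/(x(-2086) + 941833)) = (4387271 + 3963055)*(-148123 + 1/((21 + 10*(-2086))²/100 + 941833)) = 8350326*(-148123 + 1/((21 - 20860)²/100 + 941833)) = 8350326*(-148123 + 1/((1/100)*(-20839)² + 941833)) = 8350326*(-148123 + 1/((1/100)*434263921 + 941833)) = 8350326*(-148123 + 1/(434263921/100 + 941833)) = 8350326*(-148123 + 1/(528447221/100)) = 8350326*(-148123 + 100/528447221) = 8350326*(-78275187716083/528447221) = -653623335140488493058/528447221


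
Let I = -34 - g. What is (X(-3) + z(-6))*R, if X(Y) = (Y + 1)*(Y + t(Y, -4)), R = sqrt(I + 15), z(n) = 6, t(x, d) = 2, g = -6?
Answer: 8*I*sqrt(13) ≈ 28.844*I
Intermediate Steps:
I = -28 (I = -34 - 1*(-6) = -34 + 6 = -28)
R = I*sqrt(13) (R = sqrt(-28 + 15) = sqrt(-13) = I*sqrt(13) ≈ 3.6056*I)
X(Y) = (1 + Y)*(2 + Y) (X(Y) = (Y + 1)*(Y + 2) = (1 + Y)*(2 + Y))
(X(-3) + z(-6))*R = ((2 + (-3)**2 + 3*(-3)) + 6)*(I*sqrt(13)) = ((2 + 9 - 9) + 6)*(I*sqrt(13)) = (2 + 6)*(I*sqrt(13)) = 8*(I*sqrt(13)) = 8*I*sqrt(13)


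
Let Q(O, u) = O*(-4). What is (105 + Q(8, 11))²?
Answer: 5329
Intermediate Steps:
Q(O, u) = -4*O
(105 + Q(8, 11))² = (105 - 4*8)² = (105 - 32)² = 73² = 5329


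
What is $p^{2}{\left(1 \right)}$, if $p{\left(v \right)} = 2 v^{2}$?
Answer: $4$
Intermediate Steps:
$p^{2}{\left(1 \right)} = \left(2 \cdot 1^{2}\right)^{2} = \left(2 \cdot 1\right)^{2} = 2^{2} = 4$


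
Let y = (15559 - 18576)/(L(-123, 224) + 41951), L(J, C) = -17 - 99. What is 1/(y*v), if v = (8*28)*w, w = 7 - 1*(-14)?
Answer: -13945/4730656 ≈ -0.0029478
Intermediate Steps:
w = 21 (w = 7 + 14 = 21)
L(J, C) = -116
y = -3017/41835 (y = (15559 - 18576)/(-116 + 41951) = -3017/41835 ≈ -0.072117)
v = 4704 (v = (8*28)*21 = 224*21 = 4704)
1/(y*v) = 1/(-3017/41835*4704) = -41835/3017*1/4704 = -13945/4730656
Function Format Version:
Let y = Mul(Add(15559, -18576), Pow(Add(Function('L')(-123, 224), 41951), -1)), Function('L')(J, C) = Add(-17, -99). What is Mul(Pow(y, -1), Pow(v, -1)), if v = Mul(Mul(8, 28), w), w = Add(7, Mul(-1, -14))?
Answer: Rational(-13945, 4730656) ≈ -0.0029478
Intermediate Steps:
w = 21 (w = Add(7, 14) = 21)
Function('L')(J, C) = -116
y = Rational(-3017, 41835) (y = Mul(Add(15559, -18576), Pow(Add(-116, 41951), -1)) = Mul(-3017, Pow(41835, -1)) = Mul(-3017, Rational(1, 41835)) = Rational(-3017, 41835) ≈ -0.072117)
v = 4704 (v = Mul(Mul(8, 28), 21) = Mul(224, 21) = 4704)
Mul(Pow(y, -1), Pow(v, -1)) = Mul(Pow(Rational(-3017, 41835), -1), Pow(4704, -1)) = Mul(Rational(-41835, 3017), Rational(1, 4704)) = Rational(-13945, 4730656)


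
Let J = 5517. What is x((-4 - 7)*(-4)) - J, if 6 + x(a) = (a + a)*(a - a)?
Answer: -5523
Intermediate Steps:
x(a) = -6 (x(a) = -6 + (a + a)*(a - a) = -6 + (2*a)*0 = -6 + 0 = -6)
x((-4 - 7)*(-4)) - J = -6 - 1*5517 = -6 - 5517 = -5523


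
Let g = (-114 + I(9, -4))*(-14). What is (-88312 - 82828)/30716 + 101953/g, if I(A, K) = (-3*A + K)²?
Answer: -184320231/13008226 ≈ -14.170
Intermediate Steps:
I(A, K) = (K - 3*A)²
g = -11858 (g = (-114 + (-1*(-4) + 3*9)²)*(-14) = (-114 + (4 + 27)²)*(-14) = (-114 + 31²)*(-14) = (-114 + 961)*(-14) = 847*(-14) = -11858)
(-88312 - 82828)/30716 + 101953/g = (-88312 - 82828)/30716 + 101953/(-11858) = -171140*1/30716 + 101953*(-1/11858) = -42785/7679 - 101953/11858 = -184320231/13008226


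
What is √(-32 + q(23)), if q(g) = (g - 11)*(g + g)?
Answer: 2*√130 ≈ 22.803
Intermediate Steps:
q(g) = 2*g*(-11 + g) (q(g) = (-11 + g)*(2*g) = 2*g*(-11 + g))
√(-32 + q(23)) = √(-32 + 2*23*(-11 + 23)) = √(-32 + 2*23*12) = √(-32 + 552) = √520 = 2*√130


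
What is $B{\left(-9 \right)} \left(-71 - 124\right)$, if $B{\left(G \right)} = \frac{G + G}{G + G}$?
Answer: $-195$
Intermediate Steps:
$B{\left(G \right)} = 1$ ($B{\left(G \right)} = \frac{2 G}{2 G} = 2 G \frac{1}{2 G} = 1$)
$B{\left(-9 \right)} \left(-71 - 124\right) = 1 \left(-71 - 124\right) = 1 \left(-195\right) = -195$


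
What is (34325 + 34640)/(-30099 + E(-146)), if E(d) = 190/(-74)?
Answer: -2551705/1113758 ≈ -2.2911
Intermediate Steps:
E(d) = -95/37 (E(d) = 190*(-1/74) = -95/37)
(34325 + 34640)/(-30099 + E(-146)) = (34325 + 34640)/(-30099 - 95/37) = 68965/(-1113758/37) = 68965*(-37/1113758) = -2551705/1113758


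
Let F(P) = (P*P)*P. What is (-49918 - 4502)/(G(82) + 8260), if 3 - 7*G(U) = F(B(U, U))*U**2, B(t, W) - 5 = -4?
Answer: -126980/17033 ≈ -7.4549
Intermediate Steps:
B(t, W) = 1 (B(t, W) = 5 - 4 = 1)
F(P) = P**3 (F(P) = P**2*P = P**3)
G(U) = 3/7 - U**2/7 (G(U) = 3/7 - 1**3*U**2/7 = 3/7 - U**2/7)
(-49918 - 4502)/(G(82) + 8260) = (-49918 - 4502)/((3/7 - 1/7*82**2) + 8260) = -54420/((3/7 - 1/7*6724) + 8260) = -54420/((3/7 - 6724/7) + 8260) = -54420/(-6721/7 + 8260) = -54420/51099/7 = -54420*7/51099 = -126980/17033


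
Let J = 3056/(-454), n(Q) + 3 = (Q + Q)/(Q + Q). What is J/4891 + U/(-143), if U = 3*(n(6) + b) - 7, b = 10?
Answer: -19092873/158766751 ≈ -0.12026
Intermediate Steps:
n(Q) = -2 (n(Q) = -3 + (Q + Q)/(Q + Q) = -3 + (2*Q)/((2*Q)) = -3 + (2*Q)*(1/(2*Q)) = -3 + 1 = -2)
J = -1528/227 (J = 3056*(-1/454) = -1528/227 ≈ -6.7313)
U = 17 (U = 3*(-2 + 10) - 7 = 3*8 - 7 = 24 - 7 = 17)
J/4891 + U/(-143) = -1528/227/4891 + 17/(-143) = -1528/227*1/4891 + 17*(-1/143) = -1528/1110257 - 17/143 = -19092873/158766751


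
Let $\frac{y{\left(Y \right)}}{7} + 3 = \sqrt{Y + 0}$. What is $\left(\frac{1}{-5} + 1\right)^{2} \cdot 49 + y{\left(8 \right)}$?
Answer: $\frac{259}{25} + 14 \sqrt{2} \approx 30.159$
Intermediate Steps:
$y{\left(Y \right)} = -21 + 7 \sqrt{Y}$ ($y{\left(Y \right)} = -21 + 7 \sqrt{Y + 0} = -21 + 7 \sqrt{Y}$)
$\left(\frac{1}{-5} + 1\right)^{2} \cdot 49 + y{\left(8 \right)} = \left(\frac{1}{-5} + 1\right)^{2} \cdot 49 - \left(21 - 7 \sqrt{8}\right) = \left(- \frac{1}{5} + 1\right)^{2} \cdot 49 - \left(21 - 7 \cdot 2 \sqrt{2}\right) = \left(\frac{4}{5}\right)^{2} \cdot 49 - \left(21 - 14 \sqrt{2}\right) = \frac{16}{25} \cdot 49 - \left(21 - 14 \sqrt{2}\right) = \frac{784}{25} - \left(21 - 14 \sqrt{2}\right) = \frac{259}{25} + 14 \sqrt{2}$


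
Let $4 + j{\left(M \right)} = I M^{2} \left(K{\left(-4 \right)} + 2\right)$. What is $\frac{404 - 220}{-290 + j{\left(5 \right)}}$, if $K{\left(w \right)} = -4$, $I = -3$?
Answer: $- \frac{23}{18} \approx -1.2778$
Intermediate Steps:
$j{\left(M \right)} = -4 + 6 M^{2}$ ($j{\left(M \right)} = -4 + - 3 M^{2} \left(-4 + 2\right) = -4 + - 3 M^{2} \left(-2\right) = -4 + 6 M^{2}$)
$\frac{404 - 220}{-290 + j{\left(5 \right)}} = \frac{404 - 220}{-290 - \left(4 - 6 \cdot 5^{2}\right)} = \frac{184}{-290 + \left(-4 + 6 \cdot 25\right)} = \frac{184}{-290 + \left(-4 + 150\right)} = \frac{184}{-290 + 146} = \frac{184}{-144} = 184 \left(- \frac{1}{144}\right) = - \frac{23}{18}$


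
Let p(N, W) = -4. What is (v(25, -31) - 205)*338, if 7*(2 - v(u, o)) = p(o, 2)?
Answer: -478946/7 ≈ -68421.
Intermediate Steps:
v(u, o) = 18/7 (v(u, o) = 2 - 1/7*(-4) = 2 + 4/7 = 18/7)
(v(25, -31) - 205)*338 = (18/7 - 205)*338 = -1417/7*338 = -478946/7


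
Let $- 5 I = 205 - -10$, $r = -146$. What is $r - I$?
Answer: $-103$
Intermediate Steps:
$I = -43$ ($I = - \frac{205 - -10}{5} = - \frac{205 + 10}{5} = \left(- \frac{1}{5}\right) 215 = -43$)
$r - I = -146 - -43 = -146 + 43 = -103$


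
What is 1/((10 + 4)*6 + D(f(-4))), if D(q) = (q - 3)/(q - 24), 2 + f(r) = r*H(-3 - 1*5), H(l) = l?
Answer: 2/177 ≈ 0.011299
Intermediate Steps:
f(r) = -2 - 8*r (f(r) = -2 + r*(-3 - 1*5) = -2 + r*(-3 - 5) = -2 + r*(-8) = -2 - 8*r)
D(q) = (-3 + q)/(-24 + q)
1/((10 + 4)*6 + D(f(-4))) = 1/((10 + 4)*6 + (-3 + (-2 - 8*(-4)))/(-24 + (-2 - 8*(-4)))) = 1/(14*6 + (-3 + (-2 + 32))/(-24 + (-2 + 32))) = 1/(84 + (-3 + 30)/(-24 + 30)) = 1/(84 + 27/6) = 1/(84 + (⅙)*27) = 1/(84 + 9/2) = 1/(177/2) = 2/177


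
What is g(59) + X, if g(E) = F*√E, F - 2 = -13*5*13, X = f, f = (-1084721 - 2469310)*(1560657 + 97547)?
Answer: -5893308420324 - 843*√59 ≈ -5.8933e+12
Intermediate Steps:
f = -5893308420324 (f = -3554031*1658204 = -5893308420324)
X = -5893308420324
F = -843 (F = 2 - 13*5*13 = 2 - 65*13 = 2 - 845 = -843)
g(E) = -843*√E
g(59) + X = -843*√59 - 5893308420324 = -5893308420324 - 843*√59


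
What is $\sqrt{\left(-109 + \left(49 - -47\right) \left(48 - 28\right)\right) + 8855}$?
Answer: $\sqrt{10666} \approx 103.28$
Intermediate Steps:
$\sqrt{\left(-109 + \left(49 - -47\right) \left(48 - 28\right)\right) + 8855} = \sqrt{\left(-109 + \left(49 + 47\right) \left(48 - 28\right)\right) + 8855} = \sqrt{\left(-109 + 96 \cdot 20\right) + 8855} = \sqrt{\left(-109 + 1920\right) + 8855} = \sqrt{1811 + 8855} = \sqrt{10666}$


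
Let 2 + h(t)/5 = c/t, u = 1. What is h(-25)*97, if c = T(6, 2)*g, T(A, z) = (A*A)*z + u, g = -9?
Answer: 58879/5 ≈ 11776.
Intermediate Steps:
T(A, z) = 1 + z*A² (T(A, z) = (A*A)*z + 1 = A²*z + 1 = z*A² + 1 = 1 + z*A²)
c = -657 (c = (1 + 2*6²)*(-9) = (1 + 2*36)*(-9) = (1 + 72)*(-9) = 73*(-9) = -657)
h(t) = -10 - 3285/t (h(t) = -10 + 5*(-657/t) = -10 - 3285/t)
h(-25)*97 = (-10 - 3285/(-25))*97 = (-10 - 3285*(-1/25))*97 = (-10 + 657/5)*97 = (607/5)*97 = 58879/5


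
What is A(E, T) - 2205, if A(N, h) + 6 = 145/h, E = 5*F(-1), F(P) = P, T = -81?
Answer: -179236/81 ≈ -2212.8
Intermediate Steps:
E = -5 (E = 5*(-1) = -5)
A(N, h) = -6 + 145/h
A(E, T) - 2205 = (-6 + 145/(-81)) - 2205 = (-6 + 145*(-1/81)) - 2205 = (-6 - 145/81) - 2205 = -631/81 - 2205 = -179236/81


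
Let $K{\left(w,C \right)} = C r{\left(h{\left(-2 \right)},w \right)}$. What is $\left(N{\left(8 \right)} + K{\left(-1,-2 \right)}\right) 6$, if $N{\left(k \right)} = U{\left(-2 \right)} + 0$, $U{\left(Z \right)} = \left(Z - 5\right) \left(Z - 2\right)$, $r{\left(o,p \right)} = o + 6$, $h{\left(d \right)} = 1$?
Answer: $84$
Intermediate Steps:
$r{\left(o,p \right)} = 6 + o$
$K{\left(w,C \right)} = 7 C$ ($K{\left(w,C \right)} = C \left(6 + 1\right) = C 7 = 7 C$)
$U{\left(Z \right)} = \left(-5 + Z\right) \left(-2 + Z\right)$
$N{\left(k \right)} = 28$ ($N{\left(k \right)} = \left(10 + \left(-2\right)^{2} - -14\right) + 0 = \left(10 + 4 + 14\right) + 0 = 28 + 0 = 28$)
$\left(N{\left(8 \right)} + K{\left(-1,-2 \right)}\right) 6 = \left(28 + 7 \left(-2\right)\right) 6 = \left(28 - 14\right) 6 = 14 \cdot 6 = 84$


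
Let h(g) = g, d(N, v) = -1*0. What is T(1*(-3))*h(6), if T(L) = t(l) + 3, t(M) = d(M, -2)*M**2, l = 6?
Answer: 18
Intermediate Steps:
d(N, v) = 0
t(M) = 0 (t(M) = 0*M**2 = 0)
T(L) = 3 (T(L) = 0 + 3 = 3)
T(1*(-3))*h(6) = 3*6 = 18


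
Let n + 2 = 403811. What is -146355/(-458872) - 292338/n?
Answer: -610132167/1506476776 ≈ -0.40501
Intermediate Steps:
n = 403809 (n = -2 + 403811 = 403809)
-146355/(-458872) - 292338/n = -146355/(-458872) - 292338/403809 = -146355*(-1/458872) - 292338*1/403809 = 146355/458872 - 97446/134603 = -610132167/1506476776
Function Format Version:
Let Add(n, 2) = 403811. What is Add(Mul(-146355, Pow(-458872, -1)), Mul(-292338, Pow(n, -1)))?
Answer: Rational(-610132167, 1506476776) ≈ -0.40501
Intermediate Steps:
n = 403809 (n = Add(-2, 403811) = 403809)
Add(Mul(-146355, Pow(-458872, -1)), Mul(-292338, Pow(n, -1))) = Add(Mul(-146355, Pow(-458872, -1)), Mul(-292338, Pow(403809, -1))) = Add(Mul(-146355, Rational(-1, 458872)), Mul(-292338, Rational(1, 403809))) = Add(Rational(146355, 458872), Rational(-97446, 134603)) = Rational(-610132167, 1506476776)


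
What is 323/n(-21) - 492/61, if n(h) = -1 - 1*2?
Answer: -21179/183 ≈ -115.73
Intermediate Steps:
n(h) = -3 (n(h) = -1 - 2 = -3)
323/n(-21) - 492/61 = 323/(-3) - 492/61 = 323*(-⅓) - 492*1/61 = -323/3 - 492/61 = -21179/183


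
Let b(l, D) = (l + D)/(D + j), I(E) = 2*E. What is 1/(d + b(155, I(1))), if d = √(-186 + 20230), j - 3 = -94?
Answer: 13973/158743875 + 15842*√5011/158743875 ≈ 0.0071524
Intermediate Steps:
j = -91 (j = 3 - 94 = -91)
d = 2*√5011 (d = √20044 = 2*√5011 ≈ 141.58)
b(l, D) = (D + l)/(-91 + D) (b(l, D) = (l + D)/(D - 91) = (D + l)/(-91 + D))
1/(d + b(155, I(1))) = 1/(2*√5011 + (2*1 + 155)/(-91 + 2*1)) = 1/(2*√5011 + (2 + 155)/(-91 + 2)) = 1/(2*√5011 + 157/(-89)) = 1/(2*√5011 - 1/89*157) = 1/(2*√5011 - 157/89) = 1/(-157/89 + 2*√5011)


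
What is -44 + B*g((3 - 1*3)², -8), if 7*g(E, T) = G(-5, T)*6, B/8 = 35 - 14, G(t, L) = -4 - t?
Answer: 100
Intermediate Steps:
B = 168 (B = 8*(35 - 14) = 8*21 = 168)
g(E, T) = 6/7 (g(E, T) = ((-4 - 1*(-5))*6)/7 = ((-4 + 5)*6)/7 = (1*6)/7 = (⅐)*6 = 6/7)
-44 + B*g((3 - 1*3)², -8) = -44 + 168*(6/7) = -44 + 144 = 100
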